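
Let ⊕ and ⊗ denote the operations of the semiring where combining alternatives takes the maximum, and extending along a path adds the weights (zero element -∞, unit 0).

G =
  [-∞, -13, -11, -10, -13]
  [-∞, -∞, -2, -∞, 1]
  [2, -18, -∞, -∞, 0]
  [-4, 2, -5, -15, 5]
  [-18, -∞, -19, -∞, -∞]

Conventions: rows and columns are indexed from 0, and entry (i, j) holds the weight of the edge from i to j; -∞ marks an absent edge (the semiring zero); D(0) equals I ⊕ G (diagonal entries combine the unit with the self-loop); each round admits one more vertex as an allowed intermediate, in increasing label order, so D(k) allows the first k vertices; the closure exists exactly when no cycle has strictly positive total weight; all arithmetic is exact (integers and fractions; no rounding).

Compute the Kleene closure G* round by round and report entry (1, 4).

D(0):
  [0, -13, -11, -10, -13]
  [-∞, 0, -2, -∞, 1]
  [2, -18, 0, -∞, 0]
  [-4, 2, -5, 0, 5]
  [-18, -∞, -19, -∞, 0]
D(1):
  [0, -13, -11, -10, -13]
  [-∞, 0, -2, -∞, 1]
  [2, -11, 0, -8, 0]
  [-4, 2, -5, 0, 5]
  [-18, -31, -19, -28, 0]
D(2):
  [0, -13, -11, -10, -12]
  [-∞, 0, -2, -∞, 1]
  [2, -11, 0, -8, 0]
  [-4, 2, 0, 0, 5]
  [-18, -31, -19, -28, 0]
D(3):
  [0, -13, -11, -10, -11]
  [0, 0, -2, -10, 1]
  [2, -11, 0, -8, 0]
  [2, 2, 0, 0, 5]
  [-17, -30, -19, -27, 0]
D(4):
  [0, -8, -10, -10, -5]
  [0, 0, -2, -10, 1]
  [2, -6, 0, -8, 0]
  [2, 2, 0, 0, 5]
  [-17, -25, -19, -27, 0]
D(5):
  [0, -8, -10, -10, -5]
  [0, 0, -2, -10, 1]
  [2, -6, 0, -8, 0]
  [2, 2, 0, 0, 5]
  [-17, -25, -19, -27, 0]
Answer: G*[1][4] = 1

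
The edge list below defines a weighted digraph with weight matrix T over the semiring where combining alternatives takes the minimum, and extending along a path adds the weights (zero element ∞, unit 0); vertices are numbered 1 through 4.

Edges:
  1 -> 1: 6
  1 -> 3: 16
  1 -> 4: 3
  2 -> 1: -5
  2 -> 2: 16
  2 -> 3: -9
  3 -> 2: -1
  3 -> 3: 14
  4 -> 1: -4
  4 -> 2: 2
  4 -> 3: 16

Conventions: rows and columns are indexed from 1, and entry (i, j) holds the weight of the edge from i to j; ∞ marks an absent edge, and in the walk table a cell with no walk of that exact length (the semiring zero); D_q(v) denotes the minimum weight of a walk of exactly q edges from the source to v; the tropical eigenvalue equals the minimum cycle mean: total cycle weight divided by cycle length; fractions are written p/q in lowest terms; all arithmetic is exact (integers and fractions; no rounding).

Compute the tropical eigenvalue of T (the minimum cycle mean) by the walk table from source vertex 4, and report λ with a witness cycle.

q=0: [∞, ∞, ∞, 0]
q=1: [-4, 2, 16, ∞]
q=2: [-3, 15, -7, -1]
q=3: [-5, -8, 6, 0]
q=4: [-13, 2, -17, -2]
Optimal cycle mean attained by: cycle 2->3->2, total (-9) + (-1), length 2.
Answer: λ = -5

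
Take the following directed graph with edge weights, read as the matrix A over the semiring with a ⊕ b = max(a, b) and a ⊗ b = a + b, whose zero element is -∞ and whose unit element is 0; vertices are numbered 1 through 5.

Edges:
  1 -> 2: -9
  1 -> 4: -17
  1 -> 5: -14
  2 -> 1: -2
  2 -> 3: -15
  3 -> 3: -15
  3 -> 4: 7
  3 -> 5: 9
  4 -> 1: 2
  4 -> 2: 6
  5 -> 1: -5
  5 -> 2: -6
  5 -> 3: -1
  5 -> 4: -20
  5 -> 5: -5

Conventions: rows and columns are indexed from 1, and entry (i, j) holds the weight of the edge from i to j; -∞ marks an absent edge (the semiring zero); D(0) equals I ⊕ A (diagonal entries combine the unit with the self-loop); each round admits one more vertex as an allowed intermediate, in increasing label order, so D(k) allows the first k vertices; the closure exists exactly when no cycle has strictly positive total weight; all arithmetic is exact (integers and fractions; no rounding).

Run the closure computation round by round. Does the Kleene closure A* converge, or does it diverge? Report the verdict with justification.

D(0):
  [0, -9, -∞, -17, -14]
  [-2, 0, -15, -∞, -∞]
  [-∞, -∞, 0, 7, 9]
  [2, 6, -∞, 0, -∞]
  [-5, -6, -1, -20, 0]
D(1):
  [0, -9, -∞, -17, -14]
  [-2, 0, -15, -19, -16]
  [-∞, -∞, 0, 7, 9]
  [2, 6, -∞, 0, -12]
  [-5, -6, -1, -20, 0]
D(2):
  [0, -9, -24, -17, -14]
  [-2, 0, -15, -19, -16]
  [-∞, -∞, 0, 7, 9]
  [4, 6, -9, 0, -10]
  [-5, -6, -1, -20, 0]
Detection: at round 3, diagonal entry (5, 5) turns strictly positive.
Key observation: the cycle 5->3->5 has total weight (-1) + 9, which is strictly positive.
Answer: DIVERGES — positive cycle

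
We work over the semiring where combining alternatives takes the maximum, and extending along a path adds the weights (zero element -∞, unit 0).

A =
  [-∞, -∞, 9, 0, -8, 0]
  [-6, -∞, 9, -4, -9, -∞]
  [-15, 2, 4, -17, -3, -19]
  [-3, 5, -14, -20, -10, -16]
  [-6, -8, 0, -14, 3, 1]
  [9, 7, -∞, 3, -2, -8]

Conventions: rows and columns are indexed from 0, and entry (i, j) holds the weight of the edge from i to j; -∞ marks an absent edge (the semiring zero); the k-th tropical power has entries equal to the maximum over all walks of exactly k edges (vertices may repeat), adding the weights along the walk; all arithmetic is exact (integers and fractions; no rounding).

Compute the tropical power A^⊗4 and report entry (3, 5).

A^⊗2:
  [9, 11, 13, 3, 6, -7]
  [-6, 11, 13, -6, 6, -6]
  [-4, 6, 11, -2, 1, -2]
  [-1, -9, 14, 1, -4, -3]
  [10, 8, 4, 4, 6, 4]
  [1, 8, 18, 9, 1, 9]
A^⊗3:
  [5, 15, 20, 9, 10, 9]
  [5, 15, 20, 7, 10, 7]
  [7, 13, 15, 2, 8, 2]
  [6, 16, 18, 0, 11, -1]
  [13, 11, 19, 10, 9, 10]
  [18, 20, 22, 12, 15, 2]
A^⊗4:
  [18, 22, 24, 12, 17, 11]
  [16, 22, 24, 11, 17, 11]
  [11, 17, 22, 9, 12, 9]
  [10, 20, 25, 12, 15, 12]
  [19, 21, 23, 13, 16, 13]
  [14, 24, 29, 18, 19, 18]
Key observation: the optimum is the walk 3->1->2->4->5, with weight 5 + 9 + (-3) + 1 = 12.
Optimal value attained by: walk 3->1->2->4->5.
Answer: (A^⊗4)[3][5] = 12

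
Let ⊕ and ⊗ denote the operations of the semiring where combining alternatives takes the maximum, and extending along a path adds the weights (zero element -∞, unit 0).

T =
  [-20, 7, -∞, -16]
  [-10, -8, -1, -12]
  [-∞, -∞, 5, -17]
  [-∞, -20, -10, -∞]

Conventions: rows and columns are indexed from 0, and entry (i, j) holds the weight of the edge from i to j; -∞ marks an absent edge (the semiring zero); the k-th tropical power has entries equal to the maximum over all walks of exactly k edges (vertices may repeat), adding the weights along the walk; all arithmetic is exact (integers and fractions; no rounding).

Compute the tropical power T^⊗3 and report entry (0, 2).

T^⊗2:
  [-3, -1, 6, -5]
  [-18, -3, 4, -18]
  [-∞, -37, 10, -12]
  [-30, -28, -5, -27]
T^⊗3:
  [-11, 4, 11, -11]
  [-13, -11, 9, -13]
  [-47, -32, 15, -7]
  [-38, -23, 0, -22]
Key observation: the optimum is the walk 0->1->2->2, with weight 7 + (-1) + 5 = 11.
Optimal value attained by: walk 0->1->2->2.
Answer: (T^⊗3)[0][2] = 11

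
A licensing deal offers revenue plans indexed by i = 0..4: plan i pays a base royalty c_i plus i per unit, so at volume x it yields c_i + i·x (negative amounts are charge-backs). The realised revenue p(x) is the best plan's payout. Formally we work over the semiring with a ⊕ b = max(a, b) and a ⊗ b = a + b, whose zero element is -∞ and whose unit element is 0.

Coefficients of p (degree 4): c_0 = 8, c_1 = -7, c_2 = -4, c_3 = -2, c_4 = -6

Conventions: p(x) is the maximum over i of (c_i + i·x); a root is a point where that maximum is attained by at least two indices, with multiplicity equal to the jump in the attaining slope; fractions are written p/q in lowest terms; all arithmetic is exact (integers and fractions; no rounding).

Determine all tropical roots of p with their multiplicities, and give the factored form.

hull edge (i=0, c=8) to (i=3, c=-2): slope -10/3, span 3
hull edge (i=3, c=-2) to (i=4, c=-6): slope -4, span 1
Factored form: p(x) = -6 ⊗ (x ⊕ 10/3) ⊗ (x ⊕ 10/3) ⊗ (x ⊕ 10/3) ⊗ (x ⊕ 4)
Answer: roots = 10/3 (mult 3), 4 (mult 1)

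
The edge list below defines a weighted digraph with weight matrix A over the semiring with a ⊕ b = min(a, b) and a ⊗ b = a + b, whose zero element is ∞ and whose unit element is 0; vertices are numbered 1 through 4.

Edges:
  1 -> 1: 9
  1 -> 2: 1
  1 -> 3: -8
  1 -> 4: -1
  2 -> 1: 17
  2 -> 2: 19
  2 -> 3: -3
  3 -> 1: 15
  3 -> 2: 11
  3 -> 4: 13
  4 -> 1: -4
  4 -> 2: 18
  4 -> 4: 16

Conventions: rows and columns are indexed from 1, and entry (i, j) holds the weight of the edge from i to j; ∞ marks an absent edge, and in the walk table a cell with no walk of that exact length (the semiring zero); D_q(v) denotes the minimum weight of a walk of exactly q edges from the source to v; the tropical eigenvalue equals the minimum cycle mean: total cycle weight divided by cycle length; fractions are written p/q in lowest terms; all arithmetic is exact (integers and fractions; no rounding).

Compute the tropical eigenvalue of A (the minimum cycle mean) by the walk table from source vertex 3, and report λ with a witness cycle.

q=0: [∞, ∞, 0, ∞]
q=1: [15, 11, ∞, 13]
q=2: [9, 16, 7, 14]
q=3: [10, 10, 1, 8]
q=4: [4, 11, 2, 9]
Optimal cycle mean attained by: cycle 1->4->1, total (-1) + (-4), length 2.
Answer: λ = -5/2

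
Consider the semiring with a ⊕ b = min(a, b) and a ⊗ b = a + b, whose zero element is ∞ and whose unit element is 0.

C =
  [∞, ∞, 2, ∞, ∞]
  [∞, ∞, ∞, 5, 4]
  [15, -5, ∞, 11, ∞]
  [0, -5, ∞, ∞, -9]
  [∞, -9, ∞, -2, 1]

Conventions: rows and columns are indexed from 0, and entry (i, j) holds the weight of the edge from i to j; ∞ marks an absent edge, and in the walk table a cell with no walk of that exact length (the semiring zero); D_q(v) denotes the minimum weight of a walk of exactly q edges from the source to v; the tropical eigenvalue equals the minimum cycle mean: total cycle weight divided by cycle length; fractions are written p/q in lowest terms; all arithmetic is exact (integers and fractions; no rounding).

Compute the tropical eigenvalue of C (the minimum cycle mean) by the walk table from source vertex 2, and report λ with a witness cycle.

q=0: [∞, ∞, 0, ∞, ∞]
q=1: [15, -5, ∞, 11, ∞]
q=2: [11, 6, 17, 0, -1]
q=3: [0, -10, 13, -3, -9]
q=4: [-3, -18, 2, -11, -12]
q=5: [-11, -21, -1, -14, -20]
Optimal cycle mean attained by: cycle 3->4->3, total (-9) + (-2), length 2.
Answer: λ = -11/2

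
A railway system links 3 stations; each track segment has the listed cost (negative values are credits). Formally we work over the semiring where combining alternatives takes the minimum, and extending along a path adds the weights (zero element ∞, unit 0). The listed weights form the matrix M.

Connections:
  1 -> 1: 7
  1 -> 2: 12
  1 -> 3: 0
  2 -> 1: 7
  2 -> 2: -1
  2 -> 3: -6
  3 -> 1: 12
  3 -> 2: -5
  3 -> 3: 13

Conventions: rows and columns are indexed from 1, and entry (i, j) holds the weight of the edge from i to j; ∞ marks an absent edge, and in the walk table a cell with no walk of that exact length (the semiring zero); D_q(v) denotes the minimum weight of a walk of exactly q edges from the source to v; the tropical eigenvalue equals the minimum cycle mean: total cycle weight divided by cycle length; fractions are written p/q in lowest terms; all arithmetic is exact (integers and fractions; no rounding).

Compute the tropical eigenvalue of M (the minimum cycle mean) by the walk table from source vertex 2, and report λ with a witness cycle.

q=0: [∞, 0, ∞]
q=1: [7, -1, -6]
q=2: [6, -11, -7]
q=3: [-4, -12, -17]
Optimal cycle mean attained by: cycle 2->3->2, total (-6) + (-5), length 2.
Answer: λ = -11/2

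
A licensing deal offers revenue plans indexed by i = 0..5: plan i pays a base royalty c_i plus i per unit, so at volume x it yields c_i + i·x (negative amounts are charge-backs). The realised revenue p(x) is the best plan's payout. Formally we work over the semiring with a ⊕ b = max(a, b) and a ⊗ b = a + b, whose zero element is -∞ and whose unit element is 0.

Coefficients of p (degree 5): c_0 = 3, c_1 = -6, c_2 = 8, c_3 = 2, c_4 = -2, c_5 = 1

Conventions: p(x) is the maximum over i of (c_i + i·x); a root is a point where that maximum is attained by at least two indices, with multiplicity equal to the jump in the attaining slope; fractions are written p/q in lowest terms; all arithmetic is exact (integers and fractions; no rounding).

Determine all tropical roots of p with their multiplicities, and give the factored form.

hull edge (i=0, c=3) to (i=2, c=8): slope 5/2, span 2
hull edge (i=2, c=8) to (i=5, c=1): slope -7/3, span 3
Factored form: p(x) = 1 ⊗ (x ⊕ (-5/2)) ⊗ (x ⊕ (-5/2)) ⊗ (x ⊕ 7/3) ⊗ (x ⊕ 7/3) ⊗ (x ⊕ 7/3)
Answer: roots = -5/2 (mult 2), 7/3 (mult 3)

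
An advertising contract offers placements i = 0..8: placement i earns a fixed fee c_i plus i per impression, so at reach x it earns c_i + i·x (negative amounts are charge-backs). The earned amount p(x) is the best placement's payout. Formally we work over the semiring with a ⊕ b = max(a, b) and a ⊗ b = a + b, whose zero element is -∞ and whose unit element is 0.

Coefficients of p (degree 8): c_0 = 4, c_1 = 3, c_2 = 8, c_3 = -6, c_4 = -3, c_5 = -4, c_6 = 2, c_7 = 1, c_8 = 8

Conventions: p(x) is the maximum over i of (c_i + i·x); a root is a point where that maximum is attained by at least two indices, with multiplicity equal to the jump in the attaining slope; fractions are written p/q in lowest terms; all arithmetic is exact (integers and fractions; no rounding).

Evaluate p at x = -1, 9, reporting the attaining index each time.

p(-1) = max(4+0·(-1)=4, 3+1·(-1)=2, 8+2·(-1)=6, -6+3·(-1)=-9, -3+4·(-1)=-7, -4+5·(-1)=-9, 2+6·(-1)=-4, 1+7·(-1)=-6, 8+8·(-1)=0) = 6 (attained by i=2)
p(9) = max(4+0·9=4, 3+1·9=12, 8+2·9=26, -6+3·9=21, -3+4·9=33, -4+5·9=41, 2+6·9=56, 1+7·9=64, 8+8·9=80) = 80 (attained by i=8)
Answer: p(-1) = 6; p(9) = 80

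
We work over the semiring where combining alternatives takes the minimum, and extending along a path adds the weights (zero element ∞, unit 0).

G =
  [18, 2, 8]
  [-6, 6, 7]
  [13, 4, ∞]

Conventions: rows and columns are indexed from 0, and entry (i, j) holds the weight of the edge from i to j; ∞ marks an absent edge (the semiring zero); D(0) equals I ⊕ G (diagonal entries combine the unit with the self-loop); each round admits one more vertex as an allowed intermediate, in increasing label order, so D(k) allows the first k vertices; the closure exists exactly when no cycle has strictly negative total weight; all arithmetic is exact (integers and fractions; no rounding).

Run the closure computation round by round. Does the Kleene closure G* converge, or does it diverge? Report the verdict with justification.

D(0):
  [0, 2, 8]
  [-6, 0, 7]
  [13, 4, 0]
Detection: at round 1, diagonal entry (1, 1) turns strictly negative.
Key observation: the cycle 1->0->1 has total weight (-6) + 2, which is strictly negative.
Answer: DIVERGES — negative cycle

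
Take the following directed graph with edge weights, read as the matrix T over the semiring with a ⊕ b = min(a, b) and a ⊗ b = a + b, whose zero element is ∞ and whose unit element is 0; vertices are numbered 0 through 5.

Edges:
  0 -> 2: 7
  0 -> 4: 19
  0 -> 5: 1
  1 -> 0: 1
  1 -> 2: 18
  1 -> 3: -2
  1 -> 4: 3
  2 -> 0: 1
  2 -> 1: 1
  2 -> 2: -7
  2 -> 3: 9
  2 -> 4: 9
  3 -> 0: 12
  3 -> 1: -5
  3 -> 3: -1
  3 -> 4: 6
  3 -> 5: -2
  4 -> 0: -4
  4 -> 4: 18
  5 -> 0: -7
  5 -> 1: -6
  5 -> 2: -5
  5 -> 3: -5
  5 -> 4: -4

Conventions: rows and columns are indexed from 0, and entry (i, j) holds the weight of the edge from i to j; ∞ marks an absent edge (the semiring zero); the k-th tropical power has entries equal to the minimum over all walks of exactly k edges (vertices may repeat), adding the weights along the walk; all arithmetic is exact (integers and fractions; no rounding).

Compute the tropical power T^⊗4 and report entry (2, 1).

T^⊗2:
  [-6, -5, -4, -4, -3, ∞]
  [-1, -7, 8, -3, 4, -4]
  [-6, -6, -14, -1, 2, 2]
  [-9, -8, -7, -7, -6, -3]
  [14, ∞, 3, ∞, 15, -3]
  [-8, -10, -12, -8, -3, -7]
T^⊗3:
  [-7, -9, -11, -7, -2, -6]
  [-11, -10, -9, -9, -8, -5]
  [-13, -13, -21, -8, -5, -5]
  [-10, -12, -14, -10, -7, -9]
  [-10, -9, -8, -8, -7, 15]
  [-14, -13, -19, -12, -11, -10]
T^⊗4:
  [-13, -12, -18, -11, -10, -9]
  [-12, -14, -16, -12, -9, -11]
  [-20, -20, -28, -15, -12, -12]
  [-16, -15, -21, -14, -13, -12]
  [-11, -13, -15, -11, -6, -10]
  [-18, -18, -26, -15, -14, -14]
Key observation: the optimum is the walk 2->2->2->2->1, with weight (-7) + (-7) + (-7) + 1 = -20.
Optimal value attained by: walk 2->2->2->2->1.
Answer: (T^⊗4)[2][1] = -20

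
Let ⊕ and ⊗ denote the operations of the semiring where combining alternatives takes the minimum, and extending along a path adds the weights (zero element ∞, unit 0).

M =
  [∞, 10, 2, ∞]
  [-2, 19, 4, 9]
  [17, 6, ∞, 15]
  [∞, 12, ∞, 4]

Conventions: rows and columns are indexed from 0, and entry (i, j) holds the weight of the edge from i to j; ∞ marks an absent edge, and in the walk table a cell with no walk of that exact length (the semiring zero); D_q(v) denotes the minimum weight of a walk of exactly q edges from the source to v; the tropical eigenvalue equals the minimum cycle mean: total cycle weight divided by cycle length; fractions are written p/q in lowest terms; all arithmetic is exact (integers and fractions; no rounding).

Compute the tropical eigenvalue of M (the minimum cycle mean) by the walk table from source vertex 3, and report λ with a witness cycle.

q=0: [∞, ∞, ∞, 0]
q=1: [∞, 12, ∞, 4]
q=2: [10, 16, 16, 8]
q=3: [14, 20, 12, 12]
q=4: [18, 18, 16, 16]
Optimal cycle mean attained by: cycle 0->2->1->0, total 2 + 6 + (-2), length 3.
Answer: λ = 2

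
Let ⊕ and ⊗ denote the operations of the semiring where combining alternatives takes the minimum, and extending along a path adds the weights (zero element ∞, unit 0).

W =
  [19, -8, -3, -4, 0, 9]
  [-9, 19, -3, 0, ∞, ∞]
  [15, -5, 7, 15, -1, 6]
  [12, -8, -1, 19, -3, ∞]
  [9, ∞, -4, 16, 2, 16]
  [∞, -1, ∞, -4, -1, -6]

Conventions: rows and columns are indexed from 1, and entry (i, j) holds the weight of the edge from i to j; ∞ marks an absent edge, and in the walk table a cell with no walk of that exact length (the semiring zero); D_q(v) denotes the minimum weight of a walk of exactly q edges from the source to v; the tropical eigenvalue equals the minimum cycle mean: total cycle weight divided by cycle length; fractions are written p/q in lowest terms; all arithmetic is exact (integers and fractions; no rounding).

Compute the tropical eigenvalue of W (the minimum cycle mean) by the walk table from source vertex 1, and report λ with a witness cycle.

q=0: [0, ∞, ∞, ∞, ∞, ∞]
q=1: [19, -8, -3, -4, 0, 9]
q=2: [-17, -12, -11, -8, -7, 3]
q=3: [-21, -25, -20, -21, -17, -8]
q=4: [-34, -29, -28, -25, -24, -14]
q=5: [-38, -42, -37, -38, -34, -25]
q=6: [-51, -46, -45, -42, -41, -31]
Optimal cycle mean attained by: cycle 1->2->1, total (-8) + (-9), length 2.
Answer: λ = -17/2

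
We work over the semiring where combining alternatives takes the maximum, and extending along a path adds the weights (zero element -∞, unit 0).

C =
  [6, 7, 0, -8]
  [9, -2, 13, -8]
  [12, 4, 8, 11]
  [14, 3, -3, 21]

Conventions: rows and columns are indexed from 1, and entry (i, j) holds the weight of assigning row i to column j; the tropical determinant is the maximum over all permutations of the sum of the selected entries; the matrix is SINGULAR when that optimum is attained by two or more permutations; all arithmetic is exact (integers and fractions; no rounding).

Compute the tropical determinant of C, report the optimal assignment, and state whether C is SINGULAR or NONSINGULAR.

σ = (1, 2, 3, 4): 6 + (-2) + 8 + 21 = 33
σ = (1, 2, 4, 3): 6 + (-2) + 11 + (-3) = 12
σ = (1, 3, 2, 4): 6 + 13 + 4 + 21 = 44
σ = (1, 3, 4, 2): 6 + 13 + 11 + 3 = 33
σ = (1, 4, 2, 3): 6 + (-8) + 4 + (-3) = -1
σ = (1, 4, 3, 2): 6 + (-8) + 8 + 3 = 9
σ = (2, 1, 3, 4): 7 + 9 + 8 + 21 = 45
σ = (2, 1, 4, 3): 7 + 9 + 11 + (-3) = 24
σ = (2, 3, 1, 4): 7 + 13 + 12 + 21 = 53
σ = (2, 3, 4, 1): 7 + 13 + 11 + 14 = 45
σ = (2, 4, 1, 3): 7 + (-8) + 12 + (-3) = 8
σ = (2, 4, 3, 1): 7 + (-8) + 8 + 14 = 21
σ = (3, 1, 2, 4): 0 + 9 + 4 + 21 = 34
σ = (3, 1, 4, 2): 0 + 9 + 11 + 3 = 23
σ = (3, 2, 1, 4): 0 + (-2) + 12 + 21 = 31
σ = (3, 2, 4, 1): 0 + (-2) + 11 + 14 = 23
σ = (3, 4, 1, 2): 0 + (-8) + 12 + 3 = 7
σ = (3, 4, 2, 1): 0 + (-8) + 4 + 14 = 10
σ = (4, 1, 2, 3): (-8) + 9 + 4 + (-3) = 2
σ = (4, 1, 3, 2): (-8) + 9 + 8 + 3 = 12
σ = (4, 2, 1, 3): (-8) + (-2) + 12 + (-3) = -1
σ = (4, 2, 3, 1): (-8) + (-2) + 8 + 14 = 12
σ = (4, 3, 1, 2): (-8) + 13 + 12 + 3 = 20
σ = (4, 3, 2, 1): (-8) + 13 + 4 + 14 = 23
Optimal value attained by: σ = (2, 3, 1, 4).
Answer: det⊕(C) = 53; verdict: NONSINGULAR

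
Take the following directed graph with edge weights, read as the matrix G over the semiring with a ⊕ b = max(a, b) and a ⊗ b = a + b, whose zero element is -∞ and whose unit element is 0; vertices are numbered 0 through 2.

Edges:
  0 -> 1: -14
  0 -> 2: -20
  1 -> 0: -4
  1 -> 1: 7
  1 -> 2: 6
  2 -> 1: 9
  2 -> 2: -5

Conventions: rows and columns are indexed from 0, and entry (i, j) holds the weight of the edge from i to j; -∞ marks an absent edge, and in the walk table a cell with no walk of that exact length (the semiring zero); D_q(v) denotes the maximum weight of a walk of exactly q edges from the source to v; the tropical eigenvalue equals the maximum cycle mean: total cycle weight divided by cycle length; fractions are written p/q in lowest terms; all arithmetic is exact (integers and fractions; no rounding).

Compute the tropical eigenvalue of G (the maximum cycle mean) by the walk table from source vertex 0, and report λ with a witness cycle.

q=0: [0, -∞, -∞]
q=1: [-∞, -14, -20]
q=2: [-18, -7, -8]
q=3: [-11, 1, -1]
Optimal cycle mean attained by: cycle 1->2->1, total 6 + 9, length 2.
Answer: λ = 15/2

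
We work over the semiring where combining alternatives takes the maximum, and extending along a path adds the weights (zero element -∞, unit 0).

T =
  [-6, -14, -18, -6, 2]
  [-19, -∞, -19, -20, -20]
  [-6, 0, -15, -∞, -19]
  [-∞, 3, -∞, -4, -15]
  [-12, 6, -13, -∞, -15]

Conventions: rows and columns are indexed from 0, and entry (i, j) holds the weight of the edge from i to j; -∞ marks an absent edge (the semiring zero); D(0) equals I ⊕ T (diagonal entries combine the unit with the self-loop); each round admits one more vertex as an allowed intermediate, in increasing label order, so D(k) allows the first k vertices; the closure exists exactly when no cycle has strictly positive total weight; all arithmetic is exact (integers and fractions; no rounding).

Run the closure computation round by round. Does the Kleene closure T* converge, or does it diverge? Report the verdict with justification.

D(0):
  [0, -14, -18, -6, 2]
  [-19, 0, -19, -20, -20]
  [-6, 0, 0, -∞, -19]
  [-∞, 3, -∞, 0, -15]
  [-12, 6, -13, -∞, 0]
D(1):
  [0, -14, -18, -6, 2]
  [-19, 0, -19, -20, -17]
  [-6, 0, 0, -12, -4]
  [-∞, 3, -∞, 0, -15]
  [-12, 6, -13, -18, 0]
D(2):
  [0, -14, -18, -6, 2]
  [-19, 0, -19, -20, -17]
  [-6, 0, 0, -12, -4]
  [-16, 3, -16, 0, -14]
  [-12, 6, -13, -14, 0]
D(3):
  [0, -14, -18, -6, 2]
  [-19, 0, -19, -20, -17]
  [-6, 0, 0, -12, -4]
  [-16, 3, -16, 0, -14]
  [-12, 6, -13, -14, 0]
D(4):
  [0, -3, -18, -6, 2]
  [-19, 0, -19, -20, -17]
  [-6, 0, 0, -12, -4]
  [-16, 3, -16, 0, -14]
  [-12, 6, -13, -14, 0]
D(5):
  [0, 8, -11, -6, 2]
  [-19, 0, -19, -20, -17]
  [-6, 2, 0, -12, -4]
  [-16, 3, -16, 0, -14]
  [-12, 6, -13, -14, 0]
Key observation: every diagonal entry stays at the unit through all rounds, so no improving cycle exists.
Answer: CONVERGES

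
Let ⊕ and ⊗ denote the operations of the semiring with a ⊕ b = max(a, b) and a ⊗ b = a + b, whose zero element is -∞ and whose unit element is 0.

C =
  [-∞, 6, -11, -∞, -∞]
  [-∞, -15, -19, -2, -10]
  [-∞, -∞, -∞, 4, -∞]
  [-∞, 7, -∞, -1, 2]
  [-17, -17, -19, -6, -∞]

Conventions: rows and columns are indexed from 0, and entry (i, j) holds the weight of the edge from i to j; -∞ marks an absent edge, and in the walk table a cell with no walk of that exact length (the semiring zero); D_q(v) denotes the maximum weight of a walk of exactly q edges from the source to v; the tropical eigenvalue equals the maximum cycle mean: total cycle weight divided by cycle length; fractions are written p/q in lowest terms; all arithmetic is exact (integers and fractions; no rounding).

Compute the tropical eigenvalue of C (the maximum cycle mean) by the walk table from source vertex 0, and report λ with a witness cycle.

q=0: [0, -∞, -∞, -∞, -∞]
q=1: [-∞, 6, -11, -∞, -∞]
q=2: [-∞, -9, -13, 4, -4]
q=3: [-21, 11, -23, 3, 6]
q=4: [-11, 10, -8, 9, 5]
q=5: [-12, 16, -9, 8, 11]
Optimal cycle mean attained by: cycle 1->3->1, total (-2) + 7, length 2.
Answer: λ = 5/2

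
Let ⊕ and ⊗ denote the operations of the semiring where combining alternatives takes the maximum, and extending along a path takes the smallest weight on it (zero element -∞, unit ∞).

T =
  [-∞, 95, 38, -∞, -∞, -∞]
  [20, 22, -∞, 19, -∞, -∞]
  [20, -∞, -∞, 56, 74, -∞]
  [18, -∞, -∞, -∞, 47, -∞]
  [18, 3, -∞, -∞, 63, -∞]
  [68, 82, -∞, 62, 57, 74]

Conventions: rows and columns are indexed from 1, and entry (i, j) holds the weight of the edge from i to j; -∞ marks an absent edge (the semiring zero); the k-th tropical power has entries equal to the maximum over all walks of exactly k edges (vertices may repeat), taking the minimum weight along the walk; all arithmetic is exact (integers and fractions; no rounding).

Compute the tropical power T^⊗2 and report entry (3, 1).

T^⊗2:
  [20, 22, -∞, 38, 38, -∞]
  [20, 22, 20, 19, 19, -∞]
  [18, 20, 20, -∞, 63, -∞]
  [18, 18, 18, -∞, 47, -∞]
  [18, 18, 18, 3, 63, -∞]
  [68, 74, 38, 62, 57, 74]
Key observation: the optimum is the walk 3->4->1, with weight 56 min 18 = 18.
Optimal value attained by: walk 3->4->1.
Answer: (T^⊗2)[3][1] = 18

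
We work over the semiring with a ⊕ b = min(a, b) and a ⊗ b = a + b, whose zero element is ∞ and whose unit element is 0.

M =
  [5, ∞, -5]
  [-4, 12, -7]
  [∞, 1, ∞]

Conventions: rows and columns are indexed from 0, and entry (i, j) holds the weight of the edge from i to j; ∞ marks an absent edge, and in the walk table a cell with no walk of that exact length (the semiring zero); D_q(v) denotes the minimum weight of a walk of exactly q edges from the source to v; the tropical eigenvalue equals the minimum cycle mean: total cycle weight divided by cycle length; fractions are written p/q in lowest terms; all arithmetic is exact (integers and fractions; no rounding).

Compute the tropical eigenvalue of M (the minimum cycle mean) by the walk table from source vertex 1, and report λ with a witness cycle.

q=0: [∞, 0, ∞]
q=1: [-4, 12, -7]
q=2: [1, -6, -9]
q=3: [-10, -8, -13]
Optimal cycle mean attained by: cycle 1->2->1, total (-7) + 1, length 2.
Answer: λ = -3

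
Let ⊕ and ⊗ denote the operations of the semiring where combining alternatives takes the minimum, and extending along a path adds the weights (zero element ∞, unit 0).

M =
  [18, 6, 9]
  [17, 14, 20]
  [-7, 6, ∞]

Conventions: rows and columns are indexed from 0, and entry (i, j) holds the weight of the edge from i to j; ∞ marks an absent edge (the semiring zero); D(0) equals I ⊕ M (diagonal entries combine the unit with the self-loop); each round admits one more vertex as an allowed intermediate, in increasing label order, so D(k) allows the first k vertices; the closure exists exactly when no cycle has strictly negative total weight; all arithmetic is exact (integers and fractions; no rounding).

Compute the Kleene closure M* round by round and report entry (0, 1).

D(0):
  [0, 6, 9]
  [17, 0, 20]
  [-7, 6, 0]
D(1):
  [0, 6, 9]
  [17, 0, 20]
  [-7, -1, 0]
D(2):
  [0, 6, 9]
  [17, 0, 20]
  [-7, -1, 0]
D(3):
  [0, 6, 9]
  [13, 0, 20]
  [-7, -1, 0]
Answer: M*[0][1] = 6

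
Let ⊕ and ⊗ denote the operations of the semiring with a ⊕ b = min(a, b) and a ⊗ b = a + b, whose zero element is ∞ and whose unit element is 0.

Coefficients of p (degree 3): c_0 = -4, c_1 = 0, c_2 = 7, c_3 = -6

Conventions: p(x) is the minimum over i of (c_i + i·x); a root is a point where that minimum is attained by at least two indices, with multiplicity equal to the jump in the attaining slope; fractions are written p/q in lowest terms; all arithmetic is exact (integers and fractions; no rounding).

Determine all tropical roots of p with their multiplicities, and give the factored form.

hull edge (i=0, c=-4) to (i=3, c=-6): slope -2/3, span 3
Factored form: p(x) = -6 ⊗ (x ⊕ 2/3) ⊗ (x ⊕ 2/3) ⊗ (x ⊕ 2/3)
Answer: roots = 2/3 (mult 3)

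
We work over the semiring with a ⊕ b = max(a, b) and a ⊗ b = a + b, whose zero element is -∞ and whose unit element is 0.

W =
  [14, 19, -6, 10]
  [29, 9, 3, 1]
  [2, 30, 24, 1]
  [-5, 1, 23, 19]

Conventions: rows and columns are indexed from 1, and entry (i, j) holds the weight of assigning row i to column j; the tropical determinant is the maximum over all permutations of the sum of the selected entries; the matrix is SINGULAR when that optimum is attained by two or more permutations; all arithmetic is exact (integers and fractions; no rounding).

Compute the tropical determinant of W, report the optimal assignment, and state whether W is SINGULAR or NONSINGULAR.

σ = (1, 2, 3, 4): 14 + 9 + 24 + 19 = 66
σ = (1, 2, 4, 3): 14 + 9 + 1 + 23 = 47
σ = (1, 3, 2, 4): 14 + 3 + 30 + 19 = 66
σ = (1, 3, 4, 2): 14 + 3 + 1 + 1 = 19
σ = (1, 4, 2, 3): 14 + 1 + 30 + 23 = 68
σ = (1, 4, 3, 2): 14 + 1 + 24 + 1 = 40
σ = (2, 1, 3, 4): 19 + 29 + 24 + 19 = 91
σ = (2, 1, 4, 3): 19 + 29 + 1 + 23 = 72
σ = (2, 3, 1, 4): 19 + 3 + 2 + 19 = 43
σ = (2, 3, 4, 1): 19 + 3 + 1 + (-5) = 18
σ = (2, 4, 1, 3): 19 + 1 + 2 + 23 = 45
σ = (2, 4, 3, 1): 19 + 1 + 24 + (-5) = 39
σ = (3, 1, 2, 4): (-6) + 29 + 30 + 19 = 72
σ = (3, 1, 4, 2): (-6) + 29 + 1 + 1 = 25
σ = (3, 2, 1, 4): (-6) + 9 + 2 + 19 = 24
σ = (3, 2, 4, 1): (-6) + 9 + 1 + (-5) = -1
σ = (3, 4, 1, 2): (-6) + 1 + 2 + 1 = -2
σ = (3, 4, 2, 1): (-6) + 1 + 30 + (-5) = 20
σ = (4, 1, 2, 3): 10 + 29 + 30 + 23 = 92
σ = (4, 1, 3, 2): 10 + 29 + 24 + 1 = 64
σ = (4, 2, 1, 3): 10 + 9 + 2 + 23 = 44
σ = (4, 2, 3, 1): 10 + 9 + 24 + (-5) = 38
σ = (4, 3, 1, 2): 10 + 3 + 2 + 1 = 16
σ = (4, 3, 2, 1): 10 + 3 + 30 + (-5) = 38
Optimal value attained by: σ = (4, 1, 2, 3).
Answer: det⊕(W) = 92; verdict: NONSINGULAR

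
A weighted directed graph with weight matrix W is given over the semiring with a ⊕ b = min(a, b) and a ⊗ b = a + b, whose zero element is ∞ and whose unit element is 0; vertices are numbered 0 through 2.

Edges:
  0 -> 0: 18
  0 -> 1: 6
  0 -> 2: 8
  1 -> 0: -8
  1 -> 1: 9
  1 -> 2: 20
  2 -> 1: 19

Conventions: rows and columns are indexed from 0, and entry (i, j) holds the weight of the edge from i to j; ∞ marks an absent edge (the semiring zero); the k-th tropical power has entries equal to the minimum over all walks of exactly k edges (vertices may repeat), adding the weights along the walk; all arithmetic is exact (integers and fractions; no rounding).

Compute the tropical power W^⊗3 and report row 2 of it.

W^⊗2:
  [-2, 15, 26]
  [1, -2, 0]
  [11, 28, 39]
W^⊗3:
  [7, 4, 6]
  [-10, 7, 9]
  [20, 17, 19]
Answer: row 2 of W^⊗3 = [20, 17, 19]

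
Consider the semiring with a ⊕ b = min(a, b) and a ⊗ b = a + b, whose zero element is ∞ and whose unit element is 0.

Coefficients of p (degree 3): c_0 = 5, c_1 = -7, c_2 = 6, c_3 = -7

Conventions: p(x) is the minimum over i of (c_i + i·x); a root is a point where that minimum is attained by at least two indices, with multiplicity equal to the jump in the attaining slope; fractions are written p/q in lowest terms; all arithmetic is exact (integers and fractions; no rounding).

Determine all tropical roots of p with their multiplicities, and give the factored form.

hull edge (i=0, c=5) to (i=1, c=-7): slope -12, span 1
hull edge (i=1, c=-7) to (i=3, c=-7): slope 0, span 2
Factored form: p(x) = -7 ⊗ (x ⊕ 0) ⊗ (x ⊕ 0) ⊗ (x ⊕ 12)
Answer: roots = 0 (mult 2), 12 (mult 1)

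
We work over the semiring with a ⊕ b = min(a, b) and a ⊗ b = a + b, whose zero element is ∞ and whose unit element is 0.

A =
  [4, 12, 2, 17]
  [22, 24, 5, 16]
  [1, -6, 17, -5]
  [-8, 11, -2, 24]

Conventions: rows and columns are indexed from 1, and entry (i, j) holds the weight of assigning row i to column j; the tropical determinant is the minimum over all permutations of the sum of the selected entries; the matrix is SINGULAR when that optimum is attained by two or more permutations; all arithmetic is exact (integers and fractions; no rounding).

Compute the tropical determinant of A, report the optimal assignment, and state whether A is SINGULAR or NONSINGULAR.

σ = (1, 2, 3, 4): 4 + 24 + 17 + 24 = 69
σ = (1, 2, 4, 3): 4 + 24 + (-5) + (-2) = 21
σ = (1, 3, 2, 4): 4 + 5 + (-6) + 24 = 27
σ = (1, 3, 4, 2): 4 + 5 + (-5) + 11 = 15
σ = (1, 4, 2, 3): 4 + 16 + (-6) + (-2) = 12
σ = (1, 4, 3, 2): 4 + 16 + 17 + 11 = 48
σ = (2, 1, 3, 4): 12 + 22 + 17 + 24 = 75
σ = (2, 1, 4, 3): 12 + 22 + (-5) + (-2) = 27
σ = (2, 3, 1, 4): 12 + 5 + 1 + 24 = 42
σ = (2, 3, 4, 1): 12 + 5 + (-5) + (-8) = 4
σ = (2, 4, 1, 3): 12 + 16 + 1 + (-2) = 27
σ = (2, 4, 3, 1): 12 + 16 + 17 + (-8) = 37
σ = (3, 1, 2, 4): 2 + 22 + (-6) + 24 = 42
σ = (3, 1, 4, 2): 2 + 22 + (-5) + 11 = 30
σ = (3, 2, 1, 4): 2 + 24 + 1 + 24 = 51
σ = (3, 2, 4, 1): 2 + 24 + (-5) + (-8) = 13
σ = (3, 4, 1, 2): 2 + 16 + 1 + 11 = 30
σ = (3, 4, 2, 1): 2 + 16 + (-6) + (-8) = 4
σ = (4, 1, 2, 3): 17 + 22 + (-6) + (-2) = 31
σ = (4, 1, 3, 2): 17 + 22 + 17 + 11 = 67
σ = (4, 2, 1, 3): 17 + 24 + 1 + (-2) = 40
σ = (4, 2, 3, 1): 17 + 24 + 17 + (-8) = 50
σ = (4, 3, 1, 2): 17 + 5 + 1 + 11 = 34
σ = (4, 3, 2, 1): 17 + 5 + (-6) + (-8) = 8
Optimal value attained by: σ = (2, 3, 4, 1).
Answer: det⊕(A) = 4; verdict: SINGULAR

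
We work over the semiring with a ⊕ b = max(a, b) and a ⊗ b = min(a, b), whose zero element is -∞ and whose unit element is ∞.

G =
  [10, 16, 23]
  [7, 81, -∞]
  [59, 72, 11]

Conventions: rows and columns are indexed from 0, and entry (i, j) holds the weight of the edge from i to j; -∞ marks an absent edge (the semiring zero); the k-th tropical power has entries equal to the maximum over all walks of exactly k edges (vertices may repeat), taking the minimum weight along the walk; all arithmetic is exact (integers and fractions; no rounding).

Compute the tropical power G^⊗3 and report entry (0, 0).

G^⊗2:
  [23, 23, 11]
  [7, 81, 7]
  [11, 72, 23]
G^⊗3:
  [11, 23, 23]
  [7, 81, 7]
  [23, 72, 11]
Key observation: the optimum is the walk 0->2->2->0, with weight 23 min 11 min 59 = 11.
Optimal value attained by: walk 0->2->2->0.
Answer: (G^⊗3)[0][0] = 11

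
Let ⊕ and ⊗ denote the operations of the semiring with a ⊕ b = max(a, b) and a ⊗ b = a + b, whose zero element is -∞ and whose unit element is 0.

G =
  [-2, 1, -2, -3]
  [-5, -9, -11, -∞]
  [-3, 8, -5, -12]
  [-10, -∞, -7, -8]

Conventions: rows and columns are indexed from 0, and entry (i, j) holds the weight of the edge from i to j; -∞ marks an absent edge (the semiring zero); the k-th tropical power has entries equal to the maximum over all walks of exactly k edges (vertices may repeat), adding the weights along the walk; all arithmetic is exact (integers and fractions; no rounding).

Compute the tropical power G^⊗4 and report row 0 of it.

G^⊗2:
  [-4, 6, -4, -5]
  [-7, -3, -7, -8]
  [3, 3, -3, -6]
  [-10, 1, -12, -13]
G^⊗3:
  [1, 4, -5, -7]
  [-8, 1, -9, -10]
  [1, 5, 1, 0]
  [-4, -4, -10, -13]
G^⊗4:
  [-1, 3, -1, -2]
  [-4, -1, -10, -11]
  [0, 9, -1, -2]
  [-6, -2, -6, -7]
Answer: row 0 of G^⊗4 = [-1, 3, -1, -2]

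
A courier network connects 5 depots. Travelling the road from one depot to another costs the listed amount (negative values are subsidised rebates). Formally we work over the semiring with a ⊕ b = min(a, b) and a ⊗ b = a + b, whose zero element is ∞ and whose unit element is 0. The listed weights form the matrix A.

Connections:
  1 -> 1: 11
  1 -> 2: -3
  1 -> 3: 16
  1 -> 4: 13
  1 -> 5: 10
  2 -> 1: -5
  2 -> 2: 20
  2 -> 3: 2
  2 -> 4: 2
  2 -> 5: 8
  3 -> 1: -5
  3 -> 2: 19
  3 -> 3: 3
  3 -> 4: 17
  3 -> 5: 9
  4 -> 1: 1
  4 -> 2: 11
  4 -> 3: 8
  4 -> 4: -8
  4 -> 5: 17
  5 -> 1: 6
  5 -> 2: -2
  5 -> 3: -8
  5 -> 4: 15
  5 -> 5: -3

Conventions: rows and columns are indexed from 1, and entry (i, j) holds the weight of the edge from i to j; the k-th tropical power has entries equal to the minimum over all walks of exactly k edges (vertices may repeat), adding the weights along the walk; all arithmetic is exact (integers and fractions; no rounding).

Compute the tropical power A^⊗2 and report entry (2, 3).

A^⊗2:
  [-8, 8, -1, -1, 5]
  [-3, -8, 0, -6, 5]
  [-2, -8, 1, 8, 5]
  [-7, -2, 0, -16, 9]
  [-13, -5, -11, 0, -6]
Key observation: the optimum is the walk 2->5->3, with weight 8 + (-8) = 0.
Optimal value attained by: walk 2->5->3.
Answer: (A^⊗2)[2][3] = 0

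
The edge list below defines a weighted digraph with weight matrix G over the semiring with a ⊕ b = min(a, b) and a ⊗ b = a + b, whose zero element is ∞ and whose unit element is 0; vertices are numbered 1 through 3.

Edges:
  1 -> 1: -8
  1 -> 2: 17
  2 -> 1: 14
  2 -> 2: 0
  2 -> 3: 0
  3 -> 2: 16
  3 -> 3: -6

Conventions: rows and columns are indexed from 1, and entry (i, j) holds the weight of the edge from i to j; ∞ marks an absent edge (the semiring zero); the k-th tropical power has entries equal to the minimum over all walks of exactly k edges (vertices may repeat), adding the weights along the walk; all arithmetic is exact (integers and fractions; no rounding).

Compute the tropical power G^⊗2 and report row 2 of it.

G^⊗2:
  [-16, 9, 17]
  [6, 0, -6]
  [30, 10, -12]
Answer: row 2 of G^⊗2 = [6, 0, -6]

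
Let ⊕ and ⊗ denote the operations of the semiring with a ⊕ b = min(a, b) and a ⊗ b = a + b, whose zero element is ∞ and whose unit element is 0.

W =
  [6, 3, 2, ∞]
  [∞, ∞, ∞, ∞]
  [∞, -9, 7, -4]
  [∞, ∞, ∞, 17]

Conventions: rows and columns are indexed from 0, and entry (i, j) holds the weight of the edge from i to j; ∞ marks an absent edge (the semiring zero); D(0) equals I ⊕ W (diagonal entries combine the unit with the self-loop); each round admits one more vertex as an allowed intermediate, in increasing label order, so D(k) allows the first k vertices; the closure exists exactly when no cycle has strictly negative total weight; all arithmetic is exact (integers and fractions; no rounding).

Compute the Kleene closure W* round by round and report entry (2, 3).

D(0):
  [0, 3, 2, ∞]
  [∞, 0, ∞, ∞]
  [∞, -9, 0, -4]
  [∞, ∞, ∞, 0]
D(1):
  [0, 3, 2, ∞]
  [∞, 0, ∞, ∞]
  [∞, -9, 0, -4]
  [∞, ∞, ∞, 0]
D(2):
  [0, 3, 2, ∞]
  [∞, 0, ∞, ∞]
  [∞, -9, 0, -4]
  [∞, ∞, ∞, 0]
D(3):
  [0, -7, 2, -2]
  [∞, 0, ∞, ∞]
  [∞, -9, 0, -4]
  [∞, ∞, ∞, 0]
D(4):
  [0, -7, 2, -2]
  [∞, 0, ∞, ∞]
  [∞, -9, 0, -4]
  [∞, ∞, ∞, 0]
Answer: W*[2][3] = -4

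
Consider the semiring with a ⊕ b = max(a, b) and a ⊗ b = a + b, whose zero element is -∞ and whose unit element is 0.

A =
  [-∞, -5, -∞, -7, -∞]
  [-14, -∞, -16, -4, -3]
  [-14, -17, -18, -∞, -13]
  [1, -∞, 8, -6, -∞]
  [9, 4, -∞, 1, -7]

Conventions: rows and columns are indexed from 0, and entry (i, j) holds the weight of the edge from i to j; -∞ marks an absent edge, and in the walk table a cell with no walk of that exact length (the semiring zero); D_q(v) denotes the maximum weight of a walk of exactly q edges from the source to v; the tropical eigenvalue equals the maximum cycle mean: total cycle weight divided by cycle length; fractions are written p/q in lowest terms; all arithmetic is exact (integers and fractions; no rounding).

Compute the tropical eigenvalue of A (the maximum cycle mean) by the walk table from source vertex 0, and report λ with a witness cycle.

q=0: [0, -∞, -∞, -∞, -∞]
q=1: [-∞, -5, -∞, -7, -∞]
q=2: [-6, -∞, 1, -9, -8]
q=3: [1, -4, -1, -7, -12]
q=4: [-3, -4, 1, -6, -7]
q=5: [2, -3, 2, -6, -7]
Optimal cycle mean attained by: cycle 1->4->1, total (-3) + 4, length 2.
Answer: λ = 1/2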